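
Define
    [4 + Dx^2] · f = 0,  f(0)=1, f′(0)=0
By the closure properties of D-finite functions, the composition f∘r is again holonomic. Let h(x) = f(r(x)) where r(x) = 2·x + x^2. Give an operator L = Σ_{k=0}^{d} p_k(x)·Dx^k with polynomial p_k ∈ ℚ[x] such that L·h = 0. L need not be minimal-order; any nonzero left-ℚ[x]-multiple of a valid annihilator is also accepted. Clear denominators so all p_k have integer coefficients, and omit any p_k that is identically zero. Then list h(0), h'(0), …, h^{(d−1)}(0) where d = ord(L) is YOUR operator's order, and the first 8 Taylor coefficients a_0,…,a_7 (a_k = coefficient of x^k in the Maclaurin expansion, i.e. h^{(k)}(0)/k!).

f: a_k = 1, 0, -2, 0, 2/3, 0, -4/45, 0, …
Substitute x→r, Dx→(1/r')Dx; clear ⇒ L₀.
L = (16 + 48·x + 48·x^2 + 16·x^3) - Dx + (1 + x)·Dx^2  (order 2).
h: a_k = 1, 0, -8, -8, 26/3, 64/3, 464/45, -176/15, …
ICs: h(0) = 1, h′(0) = 0.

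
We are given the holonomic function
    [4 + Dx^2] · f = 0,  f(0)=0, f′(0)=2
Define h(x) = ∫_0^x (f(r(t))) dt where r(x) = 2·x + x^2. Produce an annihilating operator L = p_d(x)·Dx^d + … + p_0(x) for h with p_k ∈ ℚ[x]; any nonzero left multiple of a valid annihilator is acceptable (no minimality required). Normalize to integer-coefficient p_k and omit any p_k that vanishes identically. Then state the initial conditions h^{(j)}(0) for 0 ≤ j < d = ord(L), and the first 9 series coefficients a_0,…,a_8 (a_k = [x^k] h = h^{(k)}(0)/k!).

f: a_k = 0, 2, 0, -4/3, 0, 4/15, 0, -8/315, 0, …
h₀=f(r): pull back L_f along r ⇒ L₀.
h=∫₀ˣh₀: take L = L₀·Dx.
L = (16 + 48·x + 48·x^2 + 16·x^3)·Dx - Dx^2 + (1 + x)·Dx^3  (order 3).
h: a_k = 0, 0, 2, 2/3, -8/3, -16/5, 4/45, 20/7, 712/315, …
ICs: h(0) = 0, h′(0) = 0, h′′(0) = 4.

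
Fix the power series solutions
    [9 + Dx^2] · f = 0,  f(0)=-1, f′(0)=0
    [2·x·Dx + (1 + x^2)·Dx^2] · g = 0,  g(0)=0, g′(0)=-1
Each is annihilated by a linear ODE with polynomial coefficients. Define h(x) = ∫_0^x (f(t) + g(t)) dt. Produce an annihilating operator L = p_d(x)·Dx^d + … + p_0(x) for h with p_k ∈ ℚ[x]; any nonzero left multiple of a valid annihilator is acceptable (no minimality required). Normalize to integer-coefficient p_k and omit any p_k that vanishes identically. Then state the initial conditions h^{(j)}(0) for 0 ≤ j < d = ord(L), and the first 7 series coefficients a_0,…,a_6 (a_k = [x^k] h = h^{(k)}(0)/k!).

f: a_k = -1, 0, 9/2, 0, -27/8, 0, 81/80, …
g: a_k = 0, -1, 0, 1/3, 0, -1/5, 0, …
h₀=f+g: left-lcm gives L₀, ord ≤ 4.
h=∫h₀ ⇒ L = L₀·Dx.
L = (-54·x + 540·x^3 + 162·x^5)·Dx^2 + (63 + 279·x^2 + 297·x^4 + 81·x^6)·Dx^3 + (-6·x + 60·x^3 + 18·x^5)·Dx^4 + (7 + 31·x^2 + 33·x^4 + 9·x^6)·Dx^5  (order 5).
h: a_k = 0, -1, -1/2, 3/2, 1/12, -27/40, -1/30, …
ICs: h(0) = 0, h′(0) = -1, h′′(0) = -1, h′′′(0) = 9, h′′′′(0) = 2.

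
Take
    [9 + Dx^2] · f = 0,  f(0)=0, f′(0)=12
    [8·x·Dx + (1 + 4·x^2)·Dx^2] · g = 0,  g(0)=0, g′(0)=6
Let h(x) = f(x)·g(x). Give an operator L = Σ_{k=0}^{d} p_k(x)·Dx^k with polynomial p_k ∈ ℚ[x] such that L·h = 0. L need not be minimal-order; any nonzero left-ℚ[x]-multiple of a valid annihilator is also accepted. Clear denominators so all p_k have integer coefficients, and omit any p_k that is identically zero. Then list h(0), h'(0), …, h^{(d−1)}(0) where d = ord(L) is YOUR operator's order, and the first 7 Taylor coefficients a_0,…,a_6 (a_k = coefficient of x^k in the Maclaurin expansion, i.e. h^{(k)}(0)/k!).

L = (2925 + 31536·x^2 + 95904·x^4 + 186624·x^6 + 186624·x^8) + (2448·x + 20160·x^3 + 62208·x^5 + 82944·x^7)·Dx + (442 + 5088·x^2 + 19008·x^4 + 41472·x^6 + 41472·x^8)·Dx^2 + (272·x + 2240·x^3 + 6912·x^5 + 9216·x^7)·Dx^3 + (13 + 176·x^2 + 928·x^4 + 2304·x^6 + 2304·x^8)·Dx^4  (order 4).
h: a_k = 0, 0, 72, 0, -204, 0, 423, …
ICs: h(0) = 0, h′(0) = 0, h′′(0) = 144, h′′′(0) = 0.

f: a_k = 0, 12, 0, -18, 0, 81/10, 0, …
g: a_k = 0, 6, 0, -8, 0, 96/5, 0, …
f·g: L₀ = L_f ⊗_s L_g, ord ≤ 2·2.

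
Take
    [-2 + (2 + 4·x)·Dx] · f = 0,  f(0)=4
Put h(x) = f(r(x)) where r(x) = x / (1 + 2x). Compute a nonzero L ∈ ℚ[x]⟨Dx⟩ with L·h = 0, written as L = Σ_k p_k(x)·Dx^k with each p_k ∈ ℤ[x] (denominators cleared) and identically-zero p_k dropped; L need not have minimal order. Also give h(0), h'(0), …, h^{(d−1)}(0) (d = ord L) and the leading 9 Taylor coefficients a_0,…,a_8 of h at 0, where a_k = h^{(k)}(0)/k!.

L = -1 + (1 + 6·x + 8·x^2)·Dx  (order 1).
h: a_k = 4, 4, -10, 26, -141/2, 399/2, -2353/4, 7205/4, -182461/32, …
ICs: h(0) = 4.

f: a_k = 4, 4, -2, 2, -5/2, 7/2, -21/4, 33/4, -429/32, …
f∘r: x↦r, Dx↦Dx/r' in L_f ⇒ L₀.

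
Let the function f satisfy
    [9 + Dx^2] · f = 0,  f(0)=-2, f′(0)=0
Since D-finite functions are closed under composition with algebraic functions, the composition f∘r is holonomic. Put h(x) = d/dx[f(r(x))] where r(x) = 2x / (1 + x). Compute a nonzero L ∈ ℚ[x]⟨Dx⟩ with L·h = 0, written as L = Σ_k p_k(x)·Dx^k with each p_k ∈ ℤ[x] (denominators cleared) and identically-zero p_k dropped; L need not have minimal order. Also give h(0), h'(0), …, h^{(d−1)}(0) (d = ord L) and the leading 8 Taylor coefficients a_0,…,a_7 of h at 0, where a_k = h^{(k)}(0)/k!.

f: a_k = -2, 0, 9, 0, -27/4, 0, 81/40, 0, …
Change of var in L_f (x↦r) gives L₀.
h₀' ⇒ L via d/dx closure of L₀.
L = (42 + 12·x + 6·x^2) + (6 + 18·x + 18·x^2 + 6·x^3)·Dx + (1 + 4·x + 6·x^2 + 4·x^3 + x^4)·Dx^2  (order 2).
h: a_k = 0, 72, -216, 0, 1440, -23112/5, 40824/5, -49824/7, …
ICs: h(0) = 0, h′(0) = 72.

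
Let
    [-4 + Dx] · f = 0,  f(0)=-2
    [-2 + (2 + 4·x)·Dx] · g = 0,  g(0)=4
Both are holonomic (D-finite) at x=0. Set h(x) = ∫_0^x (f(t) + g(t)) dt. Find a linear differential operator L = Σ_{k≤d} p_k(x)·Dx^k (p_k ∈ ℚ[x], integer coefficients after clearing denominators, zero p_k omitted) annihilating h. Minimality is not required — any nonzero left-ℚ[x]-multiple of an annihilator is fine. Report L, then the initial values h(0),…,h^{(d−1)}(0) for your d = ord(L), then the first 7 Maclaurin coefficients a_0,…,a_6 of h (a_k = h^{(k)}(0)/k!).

f: a_k = -2, -8, -16, -64/3, -64/3, -256/15, -512/45, …
g: a_k = 4, 4, -2, 2, -5/2, 7/2, -21/4, …
h₀=f+g: left-lcm gives L₀, ord ≤ 2.
h=∫h₀ ⇒ L = L₀·Dx.
L = (20 + 32·x)·Dx + (-17 - 64·x - 64·x^2)·Dx^2 + (3 + 14·x + 16·x^2)·Dx^3  (order 3).
h: a_k = 0, 2, -2, -6, -29/6, -143/30, -407/180, …
ICs: h(0) = 0, h′(0) = 2, h′′(0) = -4.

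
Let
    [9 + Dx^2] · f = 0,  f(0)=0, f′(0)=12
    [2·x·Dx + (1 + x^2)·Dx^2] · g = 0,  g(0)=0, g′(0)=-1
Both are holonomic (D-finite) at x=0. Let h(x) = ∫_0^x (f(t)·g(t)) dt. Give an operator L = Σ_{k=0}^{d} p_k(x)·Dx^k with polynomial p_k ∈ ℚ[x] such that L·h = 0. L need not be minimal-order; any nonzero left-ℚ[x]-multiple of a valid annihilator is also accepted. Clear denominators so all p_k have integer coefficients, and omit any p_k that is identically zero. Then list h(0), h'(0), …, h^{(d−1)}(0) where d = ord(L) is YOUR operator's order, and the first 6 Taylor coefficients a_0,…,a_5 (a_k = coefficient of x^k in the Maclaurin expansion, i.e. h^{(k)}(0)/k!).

f: a_k = 0, 12, 0, -18, 0, 81/10, …
g: a_k = 0, -1, 0, 1/3, 0, -1/5, …
f·g: L₀ = L_f ⊗_s L_g, ord ≤ 2·2.
h=∫₀ˣh₀: take L = L₀·Dx.
L = (1170 + 3834·x^2 + 4779·x^4 + 2916·x^6 + 729·x^8)·Dx + (396·x + 1044·x^3 + 972·x^5 + 324·x^7)·Dx^2 + (220 + 768·x^2 + 1026·x^4 + 648·x^6 + 162·x^8)·Dx^3 + (44·x + 116·x^3 + 108·x^5 + 36·x^7)·Dx^4 + (10 + 38·x^2 + 55·x^4 + 36·x^6 + 9·x^8)·Dx^5  (order 5).
h: a_k = 0, 0, 0, -4, 0, 22/5, …
ICs: h(0) = 0, h′(0) = 0, h′′(0) = 0, h′′′(0) = -24, h′′′′(0) = 0.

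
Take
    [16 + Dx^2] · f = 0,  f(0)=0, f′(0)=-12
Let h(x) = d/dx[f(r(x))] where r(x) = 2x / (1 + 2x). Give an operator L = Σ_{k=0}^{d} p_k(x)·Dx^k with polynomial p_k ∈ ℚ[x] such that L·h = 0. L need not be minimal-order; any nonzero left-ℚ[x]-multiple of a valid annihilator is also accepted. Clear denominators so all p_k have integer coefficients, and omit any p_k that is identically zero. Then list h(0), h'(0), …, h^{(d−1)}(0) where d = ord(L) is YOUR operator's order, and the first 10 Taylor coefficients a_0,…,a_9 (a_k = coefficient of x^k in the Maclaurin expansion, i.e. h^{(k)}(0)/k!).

f: a_k = 0, -12, 0, 32, 0, -128/5, 0, 1024/105, 0, -2048/945, …
Change of var in L_f (x↦r) gives L₀.
h₀' ⇒ L via d/dx closure of L₀.
L = (88 + 96·x + 96·x^2) + (12 + 72·x + 144·x^2 + 96·x^3)·Dx + (1 + 8·x + 24·x^2 + 32·x^3 + 16·x^4)·Dx^2  (order 2).
h: a_k = -24, 96, 480, -5376, 24704, -69120, 1260032/15, 5152768/15, -61650944/21, 276520960/21, …
ICs: h(0) = -24, h′(0) = 96.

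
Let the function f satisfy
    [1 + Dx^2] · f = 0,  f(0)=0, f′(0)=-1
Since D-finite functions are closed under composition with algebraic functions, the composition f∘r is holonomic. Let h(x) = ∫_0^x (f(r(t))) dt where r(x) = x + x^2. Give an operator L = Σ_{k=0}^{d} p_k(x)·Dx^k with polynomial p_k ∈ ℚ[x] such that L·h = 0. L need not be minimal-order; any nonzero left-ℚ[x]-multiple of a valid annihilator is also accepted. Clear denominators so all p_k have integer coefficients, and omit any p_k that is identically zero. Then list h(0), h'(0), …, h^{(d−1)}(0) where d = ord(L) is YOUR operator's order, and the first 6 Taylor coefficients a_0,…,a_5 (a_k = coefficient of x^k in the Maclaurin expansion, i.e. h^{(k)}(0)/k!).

L = (1 + 6·x + 12·x^2 + 8·x^3)·Dx - 2·Dx^2 + (1 + 2·x)·Dx^3  (order 3).
h: a_k = 0, 0, -1/2, -1/3, 1/24, 1/10, …
ICs: h(0) = 0, h′(0) = 0, h′′(0) = -1.

f: a_k = 0, -1, 0, 1/6, 0, -1/120, …
h₀=f(r): pull back L_f along r ⇒ L₀.
h=∫₀ˣh₀: take L = L₀·Dx.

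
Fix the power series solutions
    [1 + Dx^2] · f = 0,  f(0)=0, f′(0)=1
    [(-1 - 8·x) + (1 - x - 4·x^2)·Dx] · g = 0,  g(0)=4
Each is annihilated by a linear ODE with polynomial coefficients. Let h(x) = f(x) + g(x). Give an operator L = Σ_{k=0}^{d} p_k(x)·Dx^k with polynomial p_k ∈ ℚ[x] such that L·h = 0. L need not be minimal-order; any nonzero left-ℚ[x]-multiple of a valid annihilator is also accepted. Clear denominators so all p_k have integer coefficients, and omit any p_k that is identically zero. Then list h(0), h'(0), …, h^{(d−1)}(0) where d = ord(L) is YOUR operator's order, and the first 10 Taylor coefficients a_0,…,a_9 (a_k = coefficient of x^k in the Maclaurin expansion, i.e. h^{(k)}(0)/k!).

L = (-55 - 486·x - 553·x^2 - 1488·x^3 - 80·x^4 - 128·x^5) + (11 + 11·x + 23·x^2 - 169·x^3 - 348·x^4 - 48·x^5 - 64·x^6)·Dx + (-55 - 486·x - 553·x^2 - 1488·x^3 - 80·x^4 - 128·x^5)·Dx^2 + (11 + 11·x + 23·x^2 - 169·x^3 - 348·x^4 - 48·x^5 - 64·x^6)·Dx^3  (order 3).
h: a_k = 4, 5, 20, 215/6, 116, 31201/120, 724, 8890559/5040, 4660, 4251502081/362880, …
ICs: h(0) = 4, h′(0) = 5, h′′(0) = 40.

f: a_k = 0, 1, 0, -1/6, 0, 1/120, 0, -1/5040, 0, 1/362880, …
g: a_k = 4, 4, 20, 36, 116, 260, 724, 1764, 4660, 11716, …
L₀ := lclm(L_f,L_g); ord L₀ ≤ 2+1.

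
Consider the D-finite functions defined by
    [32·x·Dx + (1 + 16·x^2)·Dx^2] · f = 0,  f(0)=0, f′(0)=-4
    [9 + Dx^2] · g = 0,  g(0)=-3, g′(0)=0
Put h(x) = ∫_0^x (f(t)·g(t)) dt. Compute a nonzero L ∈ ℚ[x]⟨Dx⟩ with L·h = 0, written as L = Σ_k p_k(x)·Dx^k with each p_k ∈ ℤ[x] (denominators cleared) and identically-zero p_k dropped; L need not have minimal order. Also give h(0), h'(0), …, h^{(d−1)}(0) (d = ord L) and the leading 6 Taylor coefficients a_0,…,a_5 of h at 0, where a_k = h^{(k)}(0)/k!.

f: a_k = 0, -4, 0, 64/3, 0, -1024/5, …
g: a_k = -3, 0, 27/2, 0, -81/8, 0, …
h₀=f·g: eliminate ⇒ L₀, order ≤ 2·2.
Integrate: L := L₀·Dx.
L = (16425 + 696384·x^2 + 2778624·x^4 + 11943936·x^6 + 47775744·x^8)·Dx + (23616·x + 543744·x^3 + 3981312·x^5 + 21233664·x^7)·Dx^2 + (2050 + 87168·x^2 + 470016·x^4 + 2654208·x^6 + 10616832·x^8)·Dx^3 + (2624·x + 60416·x^3 + 442368·x^5 + 2359296·x^7)·Dx^4 + (25 + 1088·x^2 + 17920·x^4 + 147456·x^6 + 589824·x^8)·Dx^5  (order 5).
h: a_k = 0, 0, 6, 0, -59/2, 0, …
ICs: h(0) = 0, h′(0) = 0, h′′(0) = 12, h′′′(0) = 0, h′′′′(0) = -708.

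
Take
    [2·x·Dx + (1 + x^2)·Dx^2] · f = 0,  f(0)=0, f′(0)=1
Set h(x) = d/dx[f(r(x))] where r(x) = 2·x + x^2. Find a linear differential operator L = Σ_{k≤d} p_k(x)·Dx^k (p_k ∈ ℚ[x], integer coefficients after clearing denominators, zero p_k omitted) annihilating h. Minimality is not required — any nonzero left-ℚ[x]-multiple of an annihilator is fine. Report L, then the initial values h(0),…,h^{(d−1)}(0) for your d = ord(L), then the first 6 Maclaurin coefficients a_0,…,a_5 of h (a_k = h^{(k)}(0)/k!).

L = (-1 + 8·x + 16·x^2 + 12·x^3 + 3·x^4) + (1 + x + 4·x^2 + 8·x^3 + 5·x^4 + x^5)·Dx  (order 1).
h: a_k = 2, 2, -8, -16, 22, 94, …
ICs: h(0) = 2.

f: a_k = 0, 1, 0, -1/3, 0, 1/5, …
L₀ from L_f via x↦r, Dx↦r'^{-1}Dx.
Differentiate: ansatz ord ≤ ord L₀ ⇒ L.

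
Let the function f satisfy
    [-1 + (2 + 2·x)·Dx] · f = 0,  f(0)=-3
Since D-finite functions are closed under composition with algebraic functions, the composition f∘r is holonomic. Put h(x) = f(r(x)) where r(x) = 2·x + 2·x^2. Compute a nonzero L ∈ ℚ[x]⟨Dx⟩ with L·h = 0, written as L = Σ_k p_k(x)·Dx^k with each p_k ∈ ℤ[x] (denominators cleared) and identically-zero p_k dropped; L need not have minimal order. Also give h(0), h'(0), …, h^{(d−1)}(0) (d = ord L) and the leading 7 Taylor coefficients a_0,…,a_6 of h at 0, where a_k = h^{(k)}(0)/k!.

f: a_k = -3, -3/2, 3/8, -3/16, 15/128, -21/256, 63/1024, …
Substitute x→r, Dx→(1/r')Dx; clear ⇒ L₀.
L = (-1 - 2·x) + (1 + 2·x + 2·x^2)·Dx  (order 1).
h: a_k = -3, -3, -3/2, 3/2, -9/8, 3/8, 9/16, …
ICs: h(0) = -3.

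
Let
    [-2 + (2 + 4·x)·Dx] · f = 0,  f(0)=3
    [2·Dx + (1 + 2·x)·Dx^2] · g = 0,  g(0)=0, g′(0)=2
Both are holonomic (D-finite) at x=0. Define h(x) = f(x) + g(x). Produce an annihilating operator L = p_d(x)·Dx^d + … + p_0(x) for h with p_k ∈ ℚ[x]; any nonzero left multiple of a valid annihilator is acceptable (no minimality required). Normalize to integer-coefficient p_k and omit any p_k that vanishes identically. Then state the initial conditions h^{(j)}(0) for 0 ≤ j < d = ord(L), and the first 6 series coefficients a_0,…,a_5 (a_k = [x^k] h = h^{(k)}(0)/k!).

L = 2·Dx + (5 + 10·x)·Dx^2 + (1 + 4·x + 4·x^2)·Dx^3  (order 3).
h: a_k = 3, 5, -7/2, 25/6, -47/8, 361/40, …
ICs: h(0) = 3, h′(0) = 5, h′′(0) = -7.

f: a_k = 3, 3, -3/2, 3/2, -15/8, 21/8, …
g: a_k = 0, 2, -2, 8/3, -4, 32/5, …
Weyl lclm of L_f,L_g ⇒ L₀ (ord ≤ 3).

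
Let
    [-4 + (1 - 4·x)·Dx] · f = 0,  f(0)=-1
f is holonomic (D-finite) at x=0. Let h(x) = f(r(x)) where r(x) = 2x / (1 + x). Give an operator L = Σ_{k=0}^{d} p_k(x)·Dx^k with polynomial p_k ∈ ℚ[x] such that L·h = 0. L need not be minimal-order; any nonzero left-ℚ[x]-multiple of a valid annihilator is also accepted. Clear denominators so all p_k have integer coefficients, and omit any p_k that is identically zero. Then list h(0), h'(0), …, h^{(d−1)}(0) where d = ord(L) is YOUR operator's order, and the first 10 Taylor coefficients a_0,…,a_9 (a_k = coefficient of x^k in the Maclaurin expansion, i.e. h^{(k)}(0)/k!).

f: a_k = -1, -4, -16, -64, -256, -1024, -4096, -16384, -65536, -262144, …
Substitute x→r, Dx→(1/r')Dx; clear ⇒ L₀.
L = 8 + (-1 + 6·x + 7·x^2)·Dx  (order 1).
h: a_k = -1, -8, -56, -392, -2744, -19208, -134456, -941192, -6588344, -46118408, …
ICs: h(0) = -1.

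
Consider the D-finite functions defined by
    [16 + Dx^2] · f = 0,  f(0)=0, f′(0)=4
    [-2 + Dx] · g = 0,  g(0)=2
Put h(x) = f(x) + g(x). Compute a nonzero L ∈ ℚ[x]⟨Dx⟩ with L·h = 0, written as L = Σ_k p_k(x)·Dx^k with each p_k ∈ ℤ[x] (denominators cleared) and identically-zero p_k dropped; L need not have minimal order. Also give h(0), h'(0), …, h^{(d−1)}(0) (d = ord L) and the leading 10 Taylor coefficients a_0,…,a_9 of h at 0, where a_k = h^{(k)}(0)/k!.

f: a_k = 0, 4, 0, -32/3, 0, 128/15, 0, -1024/315, 0, 2048/2835, …
g: a_k = 2, 4, 4, 8/3, 4/3, 8/15, 8/45, 16/315, 4/315, 8/2835, …
h₀=f+g: left-lcm gives L₀, ord ≤ 3.
L = -32 + 16·Dx - 2·Dx^2 + Dx^3  (order 3).
h: a_k = 2, 8, 4, -8, 4/3, 136/15, 8/45, -16/5, 4/315, 2056/2835, …
ICs: h(0) = 2, h′(0) = 8, h′′(0) = 8.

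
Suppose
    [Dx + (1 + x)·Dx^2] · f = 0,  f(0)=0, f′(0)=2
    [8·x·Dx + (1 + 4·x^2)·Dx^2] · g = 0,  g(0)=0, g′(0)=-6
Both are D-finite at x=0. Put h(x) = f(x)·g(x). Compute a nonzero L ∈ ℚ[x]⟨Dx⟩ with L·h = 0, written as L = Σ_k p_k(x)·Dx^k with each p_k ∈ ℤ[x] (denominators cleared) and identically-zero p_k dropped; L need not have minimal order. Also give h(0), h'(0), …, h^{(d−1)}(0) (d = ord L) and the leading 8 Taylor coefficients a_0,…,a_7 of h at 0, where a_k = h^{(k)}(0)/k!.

f: a_k = 0, 2, -1, 2/3, -1/2, 2/5, -1/3, 2/7, …
g: a_k = 0, -6, 0, 8, 0, -96/5, 0, 384/7, …
h₀=f·g: eliminate ⇒ L₀, order ≤ 2·2.
L = (288 + 560·x + 3584·x^2 + 8640·x^3 + 7680·x^4 + 3328·x^5 + 1024·x^7)·Dx + (258 + 1840·x + 6992·x^2 + 19264·x^3 + 29440·x^4 + 23808·x^5 + 8960·x^6 + 3072·x^7 + 3584·x^8)·Dx^2 + (36 + 628·x + 2496·x^2 + 6192·x^3 + 12288·x^4 + 15936·x^5 + 12288·x^6 + 5376·x^7 + 3072·x^8 + 2048·x^9)·Dx^3 + (17 + 66·x + 241·x^2 + 608·x^3 + 1152·x^4 + 1728·x^5 + 2016·x^6 + 1536·x^7 + 768·x^8 + 512·x^9 + 256·x^10)·Dx^4  (order 4).
h: a_k = 0, 0, -12, 6, 12, -5, -532/15, 86/5, …
ICs: h(0) = 0, h′(0) = 0, h′′(0) = -24, h′′′(0) = 36.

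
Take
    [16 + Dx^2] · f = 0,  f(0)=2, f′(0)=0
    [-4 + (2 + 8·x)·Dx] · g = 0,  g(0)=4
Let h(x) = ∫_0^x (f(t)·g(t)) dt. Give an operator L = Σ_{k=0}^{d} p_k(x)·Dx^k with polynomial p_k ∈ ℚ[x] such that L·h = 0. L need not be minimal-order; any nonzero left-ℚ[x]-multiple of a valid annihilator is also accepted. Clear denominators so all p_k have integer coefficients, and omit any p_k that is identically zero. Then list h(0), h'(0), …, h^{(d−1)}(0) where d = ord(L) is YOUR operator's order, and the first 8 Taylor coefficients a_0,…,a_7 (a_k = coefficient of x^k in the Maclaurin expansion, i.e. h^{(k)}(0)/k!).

L = (28 + 128·x + 256·x^2)·Dx + (-4 - 16·x)·Dx^2 + (1 + 8·x + 16·x^2)·Dx^3  (order 3).
h: a_k = 0, 8, 8, -80/3, -24, 80/3, 208/9, -11168/315, …
ICs: h(0) = 0, h′(0) = 8, h′′(0) = 16.

f: a_k = 2, 0, -16, 0, 64/3, 0, -512/45, 0, …
g: a_k = 4, 8, -8, 16, -40, 112, -336, 1056, …
Sym-product of L_f,L_g gives L₀ (≤ ord 2).
Integrate: L := L₀·Dx.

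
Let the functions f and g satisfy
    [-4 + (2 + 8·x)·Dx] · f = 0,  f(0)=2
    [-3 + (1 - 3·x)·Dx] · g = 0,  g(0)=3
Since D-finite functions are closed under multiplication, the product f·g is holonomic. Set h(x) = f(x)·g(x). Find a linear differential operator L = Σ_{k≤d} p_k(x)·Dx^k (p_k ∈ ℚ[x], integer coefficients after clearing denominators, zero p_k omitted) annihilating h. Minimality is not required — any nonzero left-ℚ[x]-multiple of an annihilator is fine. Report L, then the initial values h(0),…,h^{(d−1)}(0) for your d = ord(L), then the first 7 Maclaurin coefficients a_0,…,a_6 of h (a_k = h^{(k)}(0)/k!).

f: a_k = 2, 4, -4, 8, -20, 56, -168, …
g: a_k = 3, 9, 27, 81, 243, 729, 2187, …
Sym-product of L_f,L_g gives L₀ (≤ ord 1).
L = (5 + 6·x) + (-1 - x + 12·x^2)·Dx  (order 1).
h: a_k = 6, 30, 78, 258, 714, 2310, 6426, …
ICs: h(0) = 6.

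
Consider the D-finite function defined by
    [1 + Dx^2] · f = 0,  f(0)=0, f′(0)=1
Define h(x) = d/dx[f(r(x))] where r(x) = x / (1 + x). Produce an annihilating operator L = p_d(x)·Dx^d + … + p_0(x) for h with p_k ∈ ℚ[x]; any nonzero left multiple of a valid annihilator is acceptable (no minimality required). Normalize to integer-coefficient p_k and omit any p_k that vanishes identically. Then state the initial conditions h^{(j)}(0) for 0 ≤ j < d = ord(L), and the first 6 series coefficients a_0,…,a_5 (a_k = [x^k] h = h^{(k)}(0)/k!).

f: a_k = 0, 1, 0, -1/6, 0, 1/120, …
h₀=f(r): pull back L_f along r ⇒ L₀.
h₀' ⇒ L via d/dx closure of L₀.
L = (7 + 12·x + 6·x^2) + (6 + 18·x + 18·x^2 + 6·x^3)·Dx + (1 + 4·x + 6·x^2 + 4·x^3 + x^4)·Dx^2  (order 2).
h: a_k = 1, -2, 5/2, -2, 1/24, 15/4, …
ICs: h(0) = 1, h′(0) = -2.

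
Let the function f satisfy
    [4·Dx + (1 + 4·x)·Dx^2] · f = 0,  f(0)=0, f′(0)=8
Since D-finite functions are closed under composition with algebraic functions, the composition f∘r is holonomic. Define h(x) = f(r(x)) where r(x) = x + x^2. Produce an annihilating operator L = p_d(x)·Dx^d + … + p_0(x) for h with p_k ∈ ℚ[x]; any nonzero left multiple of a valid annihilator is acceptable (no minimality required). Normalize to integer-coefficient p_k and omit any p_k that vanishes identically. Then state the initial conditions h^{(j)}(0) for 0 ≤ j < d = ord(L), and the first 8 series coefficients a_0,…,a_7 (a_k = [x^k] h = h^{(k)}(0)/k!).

f: a_k = 0, 8, -16, 128/3, -128, 2048/5, -4096/3, 32768/7, …
Substitute x→r, Dx→(1/r')Dx; clear ⇒ L₀.
L = 2·Dx + (1 + 2·x)·Dx^2  (order 2).
h: a_k = 0, 8, -8, 32/3, -16, 128/5, -128/3, 512/7, …
ICs: h(0) = 0, h′(0) = 8.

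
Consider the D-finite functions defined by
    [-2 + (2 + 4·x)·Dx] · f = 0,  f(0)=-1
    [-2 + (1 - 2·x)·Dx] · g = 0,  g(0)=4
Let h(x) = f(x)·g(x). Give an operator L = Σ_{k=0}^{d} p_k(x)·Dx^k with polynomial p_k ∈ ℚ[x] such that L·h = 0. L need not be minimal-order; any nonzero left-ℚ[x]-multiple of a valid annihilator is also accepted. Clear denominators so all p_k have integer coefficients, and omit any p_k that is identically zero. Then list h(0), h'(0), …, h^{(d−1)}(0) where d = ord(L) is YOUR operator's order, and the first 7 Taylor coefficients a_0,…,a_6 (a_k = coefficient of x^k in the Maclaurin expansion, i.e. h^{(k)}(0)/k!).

L = (3 + 2·x) + (-1 + 4·x^2)·Dx  (order 1).
h: a_k = -4, -12, -22, -46, -179/2, -365/2, -1439/4, …
ICs: h(0) = -4.

f: a_k = -1, -1, 1/2, -1/2, 5/8, -7/8, 21/16, …
g: a_k = 4, 8, 16, 32, 64, 128, 256, …
h₀=f·g: eliminate ⇒ L₀, order ≤ 1·1.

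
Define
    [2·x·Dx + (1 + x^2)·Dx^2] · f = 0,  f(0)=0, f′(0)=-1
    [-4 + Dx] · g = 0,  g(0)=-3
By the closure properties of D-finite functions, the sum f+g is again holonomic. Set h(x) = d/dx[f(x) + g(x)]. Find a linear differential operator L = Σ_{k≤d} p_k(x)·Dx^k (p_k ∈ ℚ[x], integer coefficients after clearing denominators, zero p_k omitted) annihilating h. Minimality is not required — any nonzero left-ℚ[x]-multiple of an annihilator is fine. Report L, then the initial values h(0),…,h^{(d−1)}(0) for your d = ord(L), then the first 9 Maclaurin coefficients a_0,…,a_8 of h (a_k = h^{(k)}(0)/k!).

f: a_k = 0, -1, 0, 1/3, 0, -1/5, 0, 1/7, 0, …
g: a_k = -3, -12, -24, -32, -32, -128/5, -256/15, -1024/105, -512/105, …
Sum ⇒ L₀ = lclm(L_f,L_g) in ℚ(x)⟨Dx⟩.
h=h₀': d/dx-closure on L₀ ⇒ L.
L = (4 - 16·x - 12·x^2 - 16·x^3) + (-9 - 13·x^2 - 8·x^4)·Dx + (2 + x + 4·x^2 + x^3 + 2·x^4)·Dx^2  (order 2).
h: a_k = -13, -48, -95, -128, -129, -512/5, -1009/15, -4096/105, -2153/105, …
ICs: h(0) = -13, h′(0) = -48.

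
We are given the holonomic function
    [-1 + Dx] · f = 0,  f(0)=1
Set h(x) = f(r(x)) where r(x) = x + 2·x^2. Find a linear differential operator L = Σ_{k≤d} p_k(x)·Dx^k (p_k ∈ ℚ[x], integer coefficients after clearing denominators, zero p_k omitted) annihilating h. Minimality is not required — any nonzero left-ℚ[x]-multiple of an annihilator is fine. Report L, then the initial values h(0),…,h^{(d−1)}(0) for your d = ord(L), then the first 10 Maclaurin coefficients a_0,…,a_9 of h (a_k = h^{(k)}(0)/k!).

f: a_k = 1, 1, 1/2, 1/6, 1/24, 1/120, 1/720, 1/5040, 1/40320, 1/362880, …
Substitute x→r, Dx→(1/r')Dx; clear ⇒ L₀.
L = (-1 - 4·x) + Dx  (order 1).
h: a_k = 1, 1, 5/2, 13/6, 73/24, 281/120, 1741/720, 1697/1008, 57233/40320, 328753/362880, …
ICs: h(0) = 1.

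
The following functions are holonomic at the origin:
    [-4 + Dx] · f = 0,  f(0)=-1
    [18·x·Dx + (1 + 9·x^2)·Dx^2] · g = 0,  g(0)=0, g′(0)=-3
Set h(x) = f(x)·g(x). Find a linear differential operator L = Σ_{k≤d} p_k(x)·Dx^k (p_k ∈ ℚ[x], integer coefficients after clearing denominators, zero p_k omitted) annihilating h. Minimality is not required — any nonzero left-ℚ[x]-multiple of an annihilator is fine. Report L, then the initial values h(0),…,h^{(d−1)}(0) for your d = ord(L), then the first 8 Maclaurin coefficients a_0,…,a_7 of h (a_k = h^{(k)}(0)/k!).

f: a_k = -1, -4, -8, -32/3, -32/3, -128/15, -256/45, -1024/315, …
g: a_k = 0, -3, 0, 9, 0, -243/5, 0, 2187/7, …
h₀=f·g: eliminate ⇒ L₀, order ≤ 1·2.
L = (16 - 72·x + 144·x^2) + (-8 + 18·x - 72·x^2)·Dx + (1 + 9·x^2)·Dx^2  (order 2).
h: a_k = 0, 3, 12, 15, -4, 43/5, 124, -269/105, …
ICs: h(0) = 0, h′(0) = 3.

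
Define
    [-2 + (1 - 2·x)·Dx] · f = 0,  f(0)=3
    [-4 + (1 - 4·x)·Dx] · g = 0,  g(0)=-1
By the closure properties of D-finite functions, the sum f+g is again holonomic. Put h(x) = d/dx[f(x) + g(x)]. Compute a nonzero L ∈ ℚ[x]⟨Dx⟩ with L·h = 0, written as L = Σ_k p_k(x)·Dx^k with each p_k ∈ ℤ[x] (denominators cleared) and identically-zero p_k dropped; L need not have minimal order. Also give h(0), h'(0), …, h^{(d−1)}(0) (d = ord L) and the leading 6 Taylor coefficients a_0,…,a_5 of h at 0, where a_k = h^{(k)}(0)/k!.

f: a_k = 3, 6, 12, 24, 48, 96, …
g: a_k = -1, -4, -16, -64, -256, -1024, …
Sum ⇒ L₀ = lclm(L_f,L_g) in ℚ(x)⟨Dx⟩.
h=h₀': d/dx-closure on L₀ ⇒ L.
L = 48 + (-18 + 48·x)·Dx + (1 - 6·x + 8·x^2)·Dx^2  (order 2).
h: a_k = 2, -8, -120, -832, -4640, -23424, …
ICs: h(0) = 2, h′(0) = -8.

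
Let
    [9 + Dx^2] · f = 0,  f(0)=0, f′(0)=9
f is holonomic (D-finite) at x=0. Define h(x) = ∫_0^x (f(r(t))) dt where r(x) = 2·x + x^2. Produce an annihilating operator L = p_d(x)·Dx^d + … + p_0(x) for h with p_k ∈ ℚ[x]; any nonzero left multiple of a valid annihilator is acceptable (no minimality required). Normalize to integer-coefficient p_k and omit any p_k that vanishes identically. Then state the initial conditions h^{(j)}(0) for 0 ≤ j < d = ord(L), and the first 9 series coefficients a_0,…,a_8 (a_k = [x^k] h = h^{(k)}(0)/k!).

L = (36 + 108·x + 108·x^2 + 36·x^3)·Dx - Dx^2 + (1 + x)·Dx^3  (order 3).
h: a_k = 0, 0, 9, 3, -27, -162/5, 189/10, 135/2, 5589/140, …
ICs: h(0) = 0, h′(0) = 0, h′′(0) = 18.

f: a_k = 0, 9, 0, -27/2, 0, 243/40, 0, -729/560, 0, …
Substitute x→r, Dx→(1/r')Dx; clear ⇒ L₀.
h=∫h₀ ⇒ L = L₀·Dx.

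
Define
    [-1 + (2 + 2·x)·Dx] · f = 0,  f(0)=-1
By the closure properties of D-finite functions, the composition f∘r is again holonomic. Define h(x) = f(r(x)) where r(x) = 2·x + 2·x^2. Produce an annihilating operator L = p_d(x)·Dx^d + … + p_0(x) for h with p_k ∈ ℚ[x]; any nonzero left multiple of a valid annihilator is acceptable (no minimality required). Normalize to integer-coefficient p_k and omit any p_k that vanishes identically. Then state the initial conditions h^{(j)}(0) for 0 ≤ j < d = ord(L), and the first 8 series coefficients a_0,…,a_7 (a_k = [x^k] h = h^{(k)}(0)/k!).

L = (-1 - 2·x) + (1 + 2·x + 2·x^2)·Dx  (order 1).
h: a_k = -1, -1, -1/2, 1/2, -3/8, 1/8, 3/16, -7/16, …
ICs: h(0) = -1.

f: a_k = -1, -1/2, 1/8, -1/16, 5/128, -7/256, 21/1024, -33/2048, …
Substitute x→r, Dx→(1/r')Dx; clear ⇒ L₀.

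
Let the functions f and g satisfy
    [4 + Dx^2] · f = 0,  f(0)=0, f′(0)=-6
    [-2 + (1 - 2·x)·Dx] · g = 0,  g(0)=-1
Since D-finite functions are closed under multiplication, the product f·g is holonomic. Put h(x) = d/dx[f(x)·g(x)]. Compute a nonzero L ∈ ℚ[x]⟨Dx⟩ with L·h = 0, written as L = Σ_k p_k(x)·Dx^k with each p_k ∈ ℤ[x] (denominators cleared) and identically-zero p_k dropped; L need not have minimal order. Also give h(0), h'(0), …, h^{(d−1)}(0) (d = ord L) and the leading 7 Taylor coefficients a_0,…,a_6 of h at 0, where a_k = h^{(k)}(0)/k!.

L = (-4 - 16·x + 16·x^2) + (-4 + 8·x)·Dx + (1 - 4·x + 4·x^2)·Dx^2  (order 2).
h: a_k = 6, 24, 60, 160, 404, 4848/5, 33928/15, …
ICs: h(0) = 6, h′(0) = 24.

f: a_k = 0, -6, 0, 4, 0, -4/5, 0, …
g: a_k = -1, -2, -4, -8, -16, -32, -64, …
f·g: L₀ = L_f ⊗_s L_g, ord ≤ 2·1.
h₀' ⇒ L via d/dx closure of L₀.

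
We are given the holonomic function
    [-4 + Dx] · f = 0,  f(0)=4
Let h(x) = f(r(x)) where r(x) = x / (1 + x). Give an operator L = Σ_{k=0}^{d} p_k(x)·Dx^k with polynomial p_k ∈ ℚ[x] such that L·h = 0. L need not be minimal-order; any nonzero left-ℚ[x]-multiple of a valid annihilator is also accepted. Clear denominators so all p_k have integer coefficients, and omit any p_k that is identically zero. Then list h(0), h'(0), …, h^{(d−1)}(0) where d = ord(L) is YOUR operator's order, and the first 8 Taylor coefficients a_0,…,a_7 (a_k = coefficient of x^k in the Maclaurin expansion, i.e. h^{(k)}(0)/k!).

f: a_k = 4, 16, 32, 128/3, 128/3, 512/15, 1024/45, 4096/315, …
h₀=f(r): pull back L_f along r ⇒ L₀.
L = -4 + (1 + 2·x + x^2)·Dx  (order 1).
h: a_k = 4, 16, 16, -16/3, -16/3, 112/15, -176/45, -272/315, …
ICs: h(0) = 4.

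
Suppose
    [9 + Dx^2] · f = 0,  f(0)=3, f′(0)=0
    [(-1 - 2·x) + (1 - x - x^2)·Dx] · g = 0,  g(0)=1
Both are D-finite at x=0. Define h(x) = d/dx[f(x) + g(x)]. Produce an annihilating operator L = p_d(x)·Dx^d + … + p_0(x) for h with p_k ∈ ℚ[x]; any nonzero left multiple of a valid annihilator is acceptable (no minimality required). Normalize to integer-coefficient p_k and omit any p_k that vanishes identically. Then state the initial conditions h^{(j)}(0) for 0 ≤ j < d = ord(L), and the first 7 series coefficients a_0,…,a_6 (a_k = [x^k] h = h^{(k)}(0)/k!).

L = (468 + 1026·x + 1170·x^2 + 450·x^3 + 630·x^4 + 486·x^5 + 162·x^6) + (-81 - 63·x + 252·x^2 + 45·x^3 - 90·x^4 + 153·x^5 + 189·x^6 + 54·x^7)·Dx + (52 + 114·x + 130·x^2 + 50·x^3 + 70·x^4 + 54·x^5 + 18·x^6)·Dx^2 + (-9 - 7·x + 28·x^2 + 5·x^3 - 10·x^4 + 17·x^5 + 21·x^6 + 6·x^7)·Dx^3  (order 3).
h: a_k = 1, -23, 9, 121/2, 40, 2391/40, 147, …
ICs: h(0) = 1, h′(0) = -23, h′′(0) = 18.

f: a_k = 3, 0, -27/2, 0, 81/8, 0, -243/80, …
g: a_k = 1, 1, 2, 3, 5, 8, 13, …
Sum ⇒ L₀ = lclm(L_f,L_g) in ℚ(x)⟨Dx⟩.
h₀' ⇒ L via d/dx closure of L₀.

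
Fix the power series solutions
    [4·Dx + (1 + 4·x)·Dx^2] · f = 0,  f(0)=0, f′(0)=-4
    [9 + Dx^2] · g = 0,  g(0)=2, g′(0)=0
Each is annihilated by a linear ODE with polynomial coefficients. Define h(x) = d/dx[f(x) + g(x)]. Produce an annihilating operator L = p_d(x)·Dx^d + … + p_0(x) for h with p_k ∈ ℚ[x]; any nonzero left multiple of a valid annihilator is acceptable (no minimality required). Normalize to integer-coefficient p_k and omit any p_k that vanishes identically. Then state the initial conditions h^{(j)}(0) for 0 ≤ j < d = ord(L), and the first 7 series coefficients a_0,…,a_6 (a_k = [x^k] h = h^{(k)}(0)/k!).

L = (3780 + 2592·x + 5184·x^2) + (369 + 2124·x + 3888·x^2 + 5184·x^3)·Dx + (420 + 288·x + 576·x^2)·Dx^2 + (41 + 236·x + 432·x^2 + 576·x^3)·Dx^3  (order 3).
h: a_k = -4, -2, -64, 283, -1024, 81677/20, -16384, …
ICs: h(0) = -4, h′(0) = -2, h′′(0) = -128.

f: a_k = 0, -4, 8, -64/3, 64, -1024/5, 2048/3, …
g: a_k = 2, 0, -9, 0, 27/4, 0, -81/40, …
h₀=f+g: left-lcm gives L₀, ord ≤ 4.
Derive L from L₀ (diff closure).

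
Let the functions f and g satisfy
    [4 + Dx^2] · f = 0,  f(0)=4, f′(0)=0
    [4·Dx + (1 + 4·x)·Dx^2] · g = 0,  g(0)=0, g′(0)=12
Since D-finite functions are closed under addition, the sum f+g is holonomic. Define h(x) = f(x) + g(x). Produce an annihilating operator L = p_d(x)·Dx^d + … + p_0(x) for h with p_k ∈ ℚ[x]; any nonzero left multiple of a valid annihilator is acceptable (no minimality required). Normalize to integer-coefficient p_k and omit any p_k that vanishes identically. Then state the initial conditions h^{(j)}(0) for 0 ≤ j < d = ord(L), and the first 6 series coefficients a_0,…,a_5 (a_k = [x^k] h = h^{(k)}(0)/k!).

f: a_k = 4, 0, -8, 0, 8/3, 0, …
g: a_k = 0, 12, -24, 64, -192, 3072/5, …
f+g: L₀ = lclm(L_f,L_g), ord ≤ 2+2.
L = (400 + 128·x + 256·x^2)·Dx + (36 + 176·x + 192·x^2 + 256·x^3)·Dx^2 + (100 + 32·x + 64·x^2)·Dx^3 + (9 + 44·x + 48·x^2 + 64·x^3)·Dx^4  (order 4).
h: a_k = 4, 12, -32, 64, -568/3, 3072/5, …
ICs: h(0) = 4, h′(0) = 12, h′′(0) = -64, h′′′(0) = 384.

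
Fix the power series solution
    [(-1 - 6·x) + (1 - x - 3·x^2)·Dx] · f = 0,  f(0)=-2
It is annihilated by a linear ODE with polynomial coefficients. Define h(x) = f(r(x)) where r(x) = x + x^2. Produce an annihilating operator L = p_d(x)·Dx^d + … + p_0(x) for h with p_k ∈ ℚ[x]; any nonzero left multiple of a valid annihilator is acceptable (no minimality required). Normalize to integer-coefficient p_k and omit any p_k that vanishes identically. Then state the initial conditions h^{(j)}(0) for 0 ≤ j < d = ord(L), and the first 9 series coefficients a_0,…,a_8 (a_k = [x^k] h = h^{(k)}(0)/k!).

f: a_k = -2, -2, -8, -14, -38, -80, -194, -434, -1016, …
Substitute x→r, Dx→(1/r')Dx; clear ⇒ L₀.
L = (1 + 8·x + 18·x^2 + 12·x^3) + (-1 + x + 4·x^2 + 6·x^3 + 3·x^4)·Dx  (order 1).
h: a_k = -2, -2, -10, -30, -88, -274, -836, -2550, -7802, …
ICs: h(0) = -2.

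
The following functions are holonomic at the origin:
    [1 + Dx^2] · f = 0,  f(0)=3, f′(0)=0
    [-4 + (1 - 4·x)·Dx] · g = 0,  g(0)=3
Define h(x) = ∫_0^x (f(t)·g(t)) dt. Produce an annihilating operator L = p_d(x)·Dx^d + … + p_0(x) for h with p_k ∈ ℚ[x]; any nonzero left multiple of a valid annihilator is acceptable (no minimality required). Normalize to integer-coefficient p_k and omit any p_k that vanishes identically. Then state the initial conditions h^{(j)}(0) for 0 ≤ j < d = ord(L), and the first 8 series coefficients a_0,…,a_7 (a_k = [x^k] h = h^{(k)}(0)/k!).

f: a_k = 3, 0, -3/2, 0, 1/8, 0, -1/240, 0, …
g: a_k = 3, 12, 48, 192, 768, 3072, 12288, 49152, …
f·g: L₀ = L_f ⊗_s L_g, ord ≤ 2·1.
h=∫h₀ ⇒ L = L₀·Dx.
L = (-1 + 4·x)·Dx + 8·Dx^2 + (-1 + 4·x)·Dx^3  (order 3).
h: a_k = 0, 9, 18, 93/2, 279/2, 17859/40, 5953/4, 2857439/560, …
ICs: h(0) = 0, h′(0) = 9, h′′(0) = 36.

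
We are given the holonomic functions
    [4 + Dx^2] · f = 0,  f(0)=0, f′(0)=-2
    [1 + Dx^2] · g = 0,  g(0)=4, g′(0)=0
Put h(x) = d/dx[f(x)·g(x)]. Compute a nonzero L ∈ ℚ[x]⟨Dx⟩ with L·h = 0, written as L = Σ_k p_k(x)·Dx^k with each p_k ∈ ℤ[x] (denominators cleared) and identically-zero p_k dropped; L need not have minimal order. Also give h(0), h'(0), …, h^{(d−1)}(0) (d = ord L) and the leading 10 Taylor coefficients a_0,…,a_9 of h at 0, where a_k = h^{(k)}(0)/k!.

L = 9 + 10·Dx^2 + Dx^4  (order 4).
h: a_k = -8, 0, 28, 0, -61/3, 0, 547/90, 0, -703/720, 0, …
ICs: h(0) = -8, h′(0) = 0, h′′(0) = 56, h′′′(0) = 0.

f: a_k = 0, -2, 0, 4/3, 0, -4/15, 0, 8/315, 0, -4/2835, …
g: a_k = 4, 0, -2, 0, 1/6, 0, -1/180, 0, 1/10080, 0, …
Sym-product of L_f,L_g gives L₀ (≤ ord 4).
h=h₀': d/dx-closure on L₀ ⇒ L.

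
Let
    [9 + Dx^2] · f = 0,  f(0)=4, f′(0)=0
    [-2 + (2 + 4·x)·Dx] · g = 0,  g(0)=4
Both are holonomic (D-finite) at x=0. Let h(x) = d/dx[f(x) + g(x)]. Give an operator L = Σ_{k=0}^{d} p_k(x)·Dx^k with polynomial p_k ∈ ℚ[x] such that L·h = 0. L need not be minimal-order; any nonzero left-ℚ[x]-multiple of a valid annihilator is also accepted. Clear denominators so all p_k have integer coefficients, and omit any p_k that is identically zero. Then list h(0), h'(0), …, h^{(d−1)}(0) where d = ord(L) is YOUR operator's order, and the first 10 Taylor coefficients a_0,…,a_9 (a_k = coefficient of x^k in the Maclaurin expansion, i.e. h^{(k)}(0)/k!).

L = (-18 - 27·x - 27·x^2) + (-9 - 45·x - 81·x^2 - 54·x^3)·Dx + (-2 - 3·x - 3·x^2)·Dx^2 + (-1 - 5·x - 9·x^2 - 6·x^3)·Dx^3  (order 3).
h: a_k = 4, -40, 6, 44, 35/2, -279/5, 231/4, -7143/70, 6435/32, -213077/560, …
ICs: h(0) = 4, h′(0) = -40, h′′(0) = 12.

f: a_k = 4, 0, -18, 0, 27/2, 0, -81/20, 0, 729/1120, 0, …
g: a_k = 4, 4, -2, 2, -5/2, 7/2, -21/4, 33/4, -429/32, 715/32, …
Sum ⇒ L₀ = lclm(L_f,L_g) in ℚ(x)⟨Dx⟩.
Derive L from L₀ (diff closure).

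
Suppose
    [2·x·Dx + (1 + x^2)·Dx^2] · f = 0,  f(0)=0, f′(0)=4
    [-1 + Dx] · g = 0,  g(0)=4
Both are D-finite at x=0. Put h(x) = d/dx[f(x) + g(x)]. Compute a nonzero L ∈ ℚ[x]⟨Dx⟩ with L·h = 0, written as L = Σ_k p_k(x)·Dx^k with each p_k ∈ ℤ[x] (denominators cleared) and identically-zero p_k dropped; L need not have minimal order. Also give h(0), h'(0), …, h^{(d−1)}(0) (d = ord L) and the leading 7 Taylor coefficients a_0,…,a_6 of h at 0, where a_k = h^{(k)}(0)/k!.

L = (2 - 4·x - 2·x^2) + (-3 + 3·x + x^2 - x^3)·Dx + (1 + x + x^2 + x^3)·Dx^2  (order 2).
h: a_k = 8, 4, -2, 2/3, 25/6, 1/30, -719/180, …
ICs: h(0) = 8, h′(0) = 4.

f: a_k = 0, 4, 0, -4/3, 0, 4/5, 0, …
g: a_k = 4, 4, 2, 2/3, 1/6, 1/30, 1/180, …
f+g: L₀ = lclm(L_f,L_g), ord ≤ 2+1.
Differentiate: ansatz ord ≤ ord L₀ ⇒ L.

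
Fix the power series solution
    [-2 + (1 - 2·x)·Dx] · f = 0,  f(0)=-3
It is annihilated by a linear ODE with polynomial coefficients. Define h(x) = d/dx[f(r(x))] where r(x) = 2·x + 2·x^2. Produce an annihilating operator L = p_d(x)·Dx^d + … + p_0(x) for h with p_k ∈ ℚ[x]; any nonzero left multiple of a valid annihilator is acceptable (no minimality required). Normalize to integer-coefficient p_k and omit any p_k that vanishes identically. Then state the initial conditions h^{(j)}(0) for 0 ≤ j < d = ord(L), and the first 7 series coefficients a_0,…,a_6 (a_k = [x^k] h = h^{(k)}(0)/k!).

f: a_k = -3, -6, -12, -24, -48, -96, -192, …
L₀ from L_f via x↦r, Dx↦r'^{-1}Dx.
Derive L from L₀ (diff closure).
L = (10 + 24·x + 24·x^2) + (-1 + 2·x + 12·x^2 + 8·x^3)·Dx  (order 1).
h: a_k = -12, -120, -864, -5568, -33600, -194688, -1096704, …
ICs: h(0) = -12.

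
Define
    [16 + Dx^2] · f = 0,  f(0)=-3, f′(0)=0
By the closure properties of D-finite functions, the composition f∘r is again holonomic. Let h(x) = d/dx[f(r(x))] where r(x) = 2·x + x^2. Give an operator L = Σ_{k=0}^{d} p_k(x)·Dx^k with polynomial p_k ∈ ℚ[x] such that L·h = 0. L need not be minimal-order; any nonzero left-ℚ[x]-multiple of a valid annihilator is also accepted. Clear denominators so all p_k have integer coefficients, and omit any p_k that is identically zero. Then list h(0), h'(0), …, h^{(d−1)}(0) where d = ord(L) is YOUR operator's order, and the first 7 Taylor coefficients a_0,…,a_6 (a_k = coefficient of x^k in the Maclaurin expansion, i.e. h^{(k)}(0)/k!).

L = (67 + 256·x + 384·x^2 + 256·x^3 + 64·x^4) + (-3 - 3·x)·Dx + (1 + 2·x + x^2)·Dx^2  (order 2).
h: a_k = 0, 192, 288, -1952, -5120, 9728/5, 105728/5, …
ICs: h(0) = 0, h′(0) = 192.

f: a_k = -3, 0, 24, 0, -32, 0, 256/15, …
h₀=f(r): pull back L_f along r ⇒ L₀.
h=h₀': d/dx-closure on L₀ ⇒ L.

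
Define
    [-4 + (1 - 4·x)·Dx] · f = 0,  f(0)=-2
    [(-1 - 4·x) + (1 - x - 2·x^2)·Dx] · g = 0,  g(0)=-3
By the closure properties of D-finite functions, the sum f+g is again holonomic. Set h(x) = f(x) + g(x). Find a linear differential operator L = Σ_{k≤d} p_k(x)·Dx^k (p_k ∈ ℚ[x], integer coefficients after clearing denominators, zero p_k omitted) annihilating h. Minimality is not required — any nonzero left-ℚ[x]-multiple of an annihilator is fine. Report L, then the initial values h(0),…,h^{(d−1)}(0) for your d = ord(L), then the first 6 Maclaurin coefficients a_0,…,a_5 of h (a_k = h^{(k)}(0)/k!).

f: a_k = -2, -8, -32, -128, -512, -2048, …
g: a_k = -3, -3, -9, -15, -33, -63, …
f+g: L₀ = lclm(L_f,L_g), ord ≤ 1+1.
L = (-8 - 144·x + 96·x^2 - 128·x^3) + (26 - 28·x - 120·x^2 + 128·x^3 - 256·x^4)·Dx + (-3 + 19·x - 34·x^2 + 24·x^3 + 16·x^4 - 64·x^5)·Dx^2  (order 2).
h: a_k = -5, -11, -41, -143, -545, -2111, …
ICs: h(0) = -5, h′(0) = -11.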